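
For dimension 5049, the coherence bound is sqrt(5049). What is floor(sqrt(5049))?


71^2 = 5041 <= 5049 < 5184 = 72^2, so 71 <= sqrt(5049) < 72.
floor(sqrt(5049)) = 71.

71


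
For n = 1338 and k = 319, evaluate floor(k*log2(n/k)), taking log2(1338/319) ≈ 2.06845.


log2(n/k) = log2(1338/319) ≈ 2.06845.
k*log2(n/k) ≈ 319*2.06845 = 659.83555.
floor(659.83555) = 659.

659


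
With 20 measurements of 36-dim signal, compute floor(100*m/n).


100*m/n = 100*20/36 ≈ 55.5556.
floor = 55.

55


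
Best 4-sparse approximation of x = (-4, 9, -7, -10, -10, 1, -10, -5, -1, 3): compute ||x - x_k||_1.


Sorted |x_i| descending: [10, 10, 10, 9, 7, 5, 4, 3, 1, 1]
Keep top 4: [10, 10, 10, 9]
Tail entries: [7, 5, 4, 3, 1, 1]
L1 error = sum of tail = 21.

21


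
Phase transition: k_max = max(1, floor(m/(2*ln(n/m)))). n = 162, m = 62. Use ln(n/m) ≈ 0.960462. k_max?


n/m = 162/62 = 81/31.
ln(n/m) ≈ 0.960462.
2*ln(n/m) ≈ 1.920924.
m/(2*ln(n/m)) ≈ 62/1.920924 ≈ 32.2761.
floor = 32.
k_max = max(1, 32) = 32.

32


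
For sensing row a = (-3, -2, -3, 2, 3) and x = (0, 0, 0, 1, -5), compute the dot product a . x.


Non-zero terms: ['2*1', '3*-5']
Products: [2, -15]
y = sum = -13.

-13


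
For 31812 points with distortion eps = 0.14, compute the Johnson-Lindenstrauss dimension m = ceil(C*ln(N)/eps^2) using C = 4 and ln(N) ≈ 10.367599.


ln(31812) ≈ 10.367599.
eps^2 = 0.14^2 = 0.0196.
C*ln(N)/eps^2 ≈ 4*10.367599/0.0196 ≈ 2115.8365.
m = ceil(2115.8365) = 2116.

2116


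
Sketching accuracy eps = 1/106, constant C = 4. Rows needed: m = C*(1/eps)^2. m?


1/eps = 106.
(1/eps)^2 = 11236.
m = 4*11236 = 44944.

44944


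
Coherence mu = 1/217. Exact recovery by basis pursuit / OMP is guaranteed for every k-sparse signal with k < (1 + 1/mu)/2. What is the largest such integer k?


1/mu = 217.
1 + 1/mu = 218.
(1 + 1/mu)/2 = 109 is an integer and the inequality is strict, so k_max = 109 - 1 = 108.

108


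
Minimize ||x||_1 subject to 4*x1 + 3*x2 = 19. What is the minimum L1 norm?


Axis intercepts:
  x1 = 19/4, x2 = 0: L1 = 19/4
  x1 = 0, x2 = 19/3: L1 = 19/3
x* = (19/4, 0)
||x*||_1 = 19/4.

19/4


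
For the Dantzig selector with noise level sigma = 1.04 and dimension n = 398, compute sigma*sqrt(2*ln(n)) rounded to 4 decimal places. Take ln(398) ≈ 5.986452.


ln(398) ≈ 5.986452.
2*ln(n) ≈ 11.972904.
sqrt(2*ln(n)) ≈ sqrt(11.972904) ≈ 3.460188.
threshold ≈ 1.04*3.460188 = 3.59859552 ≈ 3.5986.

3.5986


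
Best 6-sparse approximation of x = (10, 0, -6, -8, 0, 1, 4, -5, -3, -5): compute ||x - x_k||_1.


Sorted |x_i| descending: [10, 8, 6, 5, 5, 4, 3, 1, 0, 0]
Keep top 6: [10, 8, 6, 5, 5, 4]
Tail entries: [3, 1, 0, 0]
L1 error = sum of tail = 4.

4


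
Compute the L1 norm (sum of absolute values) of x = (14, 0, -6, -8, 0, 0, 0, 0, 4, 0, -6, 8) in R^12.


Non-zero entries: [(0, 14), (2, -6), (3, -8), (8, 4), (10, -6), (11, 8)]
Absolute values: [14, 6, 8, 4, 6, 8]
||x||_1 = sum = 46.

46


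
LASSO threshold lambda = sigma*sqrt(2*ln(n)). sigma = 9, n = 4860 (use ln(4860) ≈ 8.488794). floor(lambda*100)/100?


ln(4860) ≈ 8.488794.
2*ln(n) ≈ 16.977588.
sqrt(2*ln(n)) ≈ sqrt(16.977588) ≈ 4.120387.
lambda ≈ 9*4.120387 = 37.083483.
floor(lambda*100)/100 = 37.08.

37.08


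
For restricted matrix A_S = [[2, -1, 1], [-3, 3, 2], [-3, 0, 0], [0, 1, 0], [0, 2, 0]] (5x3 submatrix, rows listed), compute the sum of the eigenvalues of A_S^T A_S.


Sum of eigenvalues of A_S^T A_S = trace(A_S^T A_S) = sum of squared column norms of A_S.
A_S^T A_S diagonal: [22, 15, 5].
trace = 22 + 15 + 5 = 42.

42


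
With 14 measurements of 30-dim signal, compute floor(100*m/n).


100*m/n = 100*14/30 ≈ 46.6667.
floor = 46.

46


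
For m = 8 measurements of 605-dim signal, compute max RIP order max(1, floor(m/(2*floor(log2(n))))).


floor(log2(605)) = 9.
2*9 = 18.
m/(2*floor(log2(n))) = 8/18 ≈ 0.4444.
floor = 0.
k = max(1, 0) = 1.

1


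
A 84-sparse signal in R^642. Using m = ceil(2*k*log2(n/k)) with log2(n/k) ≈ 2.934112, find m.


log2(n/k) = log2(642/84) ≈ 2.934112.
2*k*log2(n/k) ≈ 2*84*2.934112 = 492.930816.
m = ceil(492.930816) = 493.

493


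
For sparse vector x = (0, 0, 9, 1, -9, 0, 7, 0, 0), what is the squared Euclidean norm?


Non-zero entries: [(2, 9), (3, 1), (4, -9), (6, 7)]
Squares: [81, 1, 81, 49]
||x||_2^2 = sum = 212.

212


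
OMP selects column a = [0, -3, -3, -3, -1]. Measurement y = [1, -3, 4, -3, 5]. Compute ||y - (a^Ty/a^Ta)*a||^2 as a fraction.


a^T a = 28.
a^T y = 1.
coeff = 1/28 = 1/28.
||r||^2 = 1679/28.

1679/28


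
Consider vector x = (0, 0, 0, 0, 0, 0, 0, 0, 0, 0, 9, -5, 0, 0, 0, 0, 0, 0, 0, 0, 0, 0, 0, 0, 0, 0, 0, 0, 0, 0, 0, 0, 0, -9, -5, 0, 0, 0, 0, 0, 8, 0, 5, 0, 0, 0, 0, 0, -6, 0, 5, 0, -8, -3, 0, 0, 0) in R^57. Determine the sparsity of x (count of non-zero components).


Non-zero positions: [10, 11, 33, 34, 40, 42, 48, 50, 52, 53].
Sparsity = 10.

10


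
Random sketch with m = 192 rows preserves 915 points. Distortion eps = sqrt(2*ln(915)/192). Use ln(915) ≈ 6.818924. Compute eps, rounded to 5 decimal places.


ln(915) ≈ 6.818924.
2*ln(N)/m ≈ 2*6.818924/192 ≈ 0.07103046.
eps = sqrt(0.07103046) ≈ 0.2665154 ≈ 0.26652.

0.26652


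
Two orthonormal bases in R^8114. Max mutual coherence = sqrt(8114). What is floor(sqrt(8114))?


90^2 = 8100 <= 8114 < 8281 = 91^2, so 90 <= sqrt(8114) < 91.
floor(sqrt(8114)) = 90.

90


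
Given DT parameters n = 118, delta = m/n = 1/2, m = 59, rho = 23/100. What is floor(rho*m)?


m = 1/2*118 = 59.
rho = 23/100.
rho*m = 23/100*59 = 13.57.
k = floor(13.57) = 13.

13


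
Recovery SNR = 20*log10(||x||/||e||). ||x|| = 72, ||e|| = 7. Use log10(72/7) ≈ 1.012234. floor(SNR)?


||x||/||e|| = 72/7.
log10(72/7) ≈ 1.012234.
20*log10(||x||/||e||) ≈ 20*1.012234 = 20.24468.
floor(20.24468) = 20.

20


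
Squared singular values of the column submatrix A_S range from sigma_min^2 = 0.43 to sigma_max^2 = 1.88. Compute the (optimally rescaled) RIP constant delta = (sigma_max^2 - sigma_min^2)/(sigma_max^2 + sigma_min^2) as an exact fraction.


lambda_max - lambda_min = 1.88 - 0.43 = 1.45.
lambda_max + lambda_min = 1.88 + 0.43 = 2.31.
delta = 1.45/2.31 = 145/231.

145/231


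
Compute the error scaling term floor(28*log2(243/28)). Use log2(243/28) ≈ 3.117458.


log2(n/k) = log2(243/28) ≈ 3.117458.
k*log2(n/k) ≈ 28*3.117458 = 87.288824.
floor(87.288824) = 87.

87


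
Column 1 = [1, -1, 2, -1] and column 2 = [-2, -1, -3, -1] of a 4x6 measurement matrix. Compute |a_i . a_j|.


Inner product: 1*-2 + -1*-1 + 2*-3 + -1*-1
Products: [-2, 1, -6, 1]
Sum = -6.
|dot| = 6.

6


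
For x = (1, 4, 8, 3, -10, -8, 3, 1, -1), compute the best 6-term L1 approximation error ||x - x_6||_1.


Sorted |x_i| descending: [10, 8, 8, 4, 3, 3, 1, 1, 1]
Keep top 6: [10, 8, 8, 4, 3, 3]
Tail entries: [1, 1, 1]
L1 error = sum of tail = 3.

3


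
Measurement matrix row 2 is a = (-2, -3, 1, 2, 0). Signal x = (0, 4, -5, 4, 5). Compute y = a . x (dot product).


Non-zero terms: ['-3*4', '1*-5', '2*4', '0*5']
Products: [-12, -5, 8, 0]
y = sum = -9.

-9


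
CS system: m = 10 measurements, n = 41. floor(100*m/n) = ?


100*m/n = 100*10/41 ≈ 24.3902.
floor = 24.

24


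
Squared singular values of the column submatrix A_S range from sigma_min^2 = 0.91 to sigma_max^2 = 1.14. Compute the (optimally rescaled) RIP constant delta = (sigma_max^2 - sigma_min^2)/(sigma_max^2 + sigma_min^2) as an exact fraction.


lambda_max - lambda_min = 1.14 - 0.91 = 0.23.
lambda_max + lambda_min = 1.14 + 0.91 = 2.05.
delta = 0.23/2.05 = 23/205.

23/205


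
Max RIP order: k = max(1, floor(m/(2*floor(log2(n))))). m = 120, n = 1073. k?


floor(log2(1073)) = 10.
2*10 = 20.
m/(2*floor(log2(n))) = 120/20 ≈ 6.0.
floor = 6.
k = max(1, 6) = 6.

6


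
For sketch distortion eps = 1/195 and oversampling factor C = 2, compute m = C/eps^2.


1/eps = 195.
(1/eps)^2 = 38025.
m = 2*38025 = 76050.

76050


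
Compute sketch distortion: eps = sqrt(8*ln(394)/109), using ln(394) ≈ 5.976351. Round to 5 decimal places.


ln(394) ≈ 5.976351.
8*ln(N)/m ≈ 8*5.976351/109 ≈ 0.43863127.
eps = sqrt(0.43863127) ≈ 0.6622924 ≈ 0.66229.

0.66229


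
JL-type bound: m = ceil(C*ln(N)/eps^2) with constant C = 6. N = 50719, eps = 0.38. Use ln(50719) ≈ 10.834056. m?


ln(50719) ≈ 10.834056.
eps^2 = 0.38^2 = 0.1444.
C*ln(N)/eps^2 ≈ 6*10.834056/0.1444 ≈ 450.1685.
m = ceil(450.1685) = 451.

451


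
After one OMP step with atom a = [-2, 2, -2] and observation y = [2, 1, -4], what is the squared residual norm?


a^T a = 12.
a^T y = 6.
coeff = 6/12 = 1/2.
||r||^2 = 18.

18


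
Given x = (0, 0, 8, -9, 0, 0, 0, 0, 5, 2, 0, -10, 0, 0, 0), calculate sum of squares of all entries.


Non-zero entries: [(2, 8), (3, -9), (8, 5), (9, 2), (11, -10)]
Squares: [64, 81, 25, 4, 100]
||x||_2^2 = sum = 274.

274


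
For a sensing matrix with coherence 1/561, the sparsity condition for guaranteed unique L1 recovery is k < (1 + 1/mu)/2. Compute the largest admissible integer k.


1/mu = 561.
1 + 1/mu = 562.
(1 + 1/mu)/2 = 281 is an integer and the inequality is strict, so k_max = 281 - 1 = 280.

280


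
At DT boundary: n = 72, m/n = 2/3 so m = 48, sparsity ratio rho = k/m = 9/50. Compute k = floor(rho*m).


m = 2/3*72 = 48.
rho = 9/50.
rho*m = 9/50*48 = 8.64.
k = floor(8.64) = 8.

8


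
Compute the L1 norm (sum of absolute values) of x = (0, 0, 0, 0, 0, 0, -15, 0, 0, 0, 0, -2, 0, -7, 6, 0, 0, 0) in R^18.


Non-zero entries: [(6, -15), (11, -2), (13, -7), (14, 6)]
Absolute values: [15, 2, 7, 6]
||x||_1 = sum = 30.

30


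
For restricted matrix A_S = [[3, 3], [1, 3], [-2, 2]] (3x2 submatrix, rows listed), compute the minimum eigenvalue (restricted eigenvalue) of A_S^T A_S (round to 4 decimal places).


A_S^T A_S = [[14, 8], [8, 22]].
trace = 36.
det = 244.
disc = trace^2 - 4*det = 1296 - 4*244 = 320.
sqrt(320) ≈ 17.888544.
lam_min = (36 - sqrt(320))/2 ≈ (36 - 17.888544)/2 = 9.055728 ≈ 9.0557.

9.0557


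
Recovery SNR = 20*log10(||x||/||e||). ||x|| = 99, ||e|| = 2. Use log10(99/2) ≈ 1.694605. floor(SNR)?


||x||/||e|| = 99/2.
log10(99/2) ≈ 1.694605.
20*log10(||x||/||e||) ≈ 20*1.694605 = 33.8921.
floor(33.8921) = 33.

33


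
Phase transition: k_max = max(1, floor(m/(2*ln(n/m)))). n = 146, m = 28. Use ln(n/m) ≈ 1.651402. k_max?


n/m = 146/28 = 73/14.
ln(n/m) ≈ 1.651402.
2*ln(n/m) ≈ 3.302804.
m/(2*ln(n/m)) ≈ 28/3.302804 ≈ 8.4776.
floor = 8.
k_max = max(1, 8) = 8.

8


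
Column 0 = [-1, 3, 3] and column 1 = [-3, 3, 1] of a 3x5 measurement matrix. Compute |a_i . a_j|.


Inner product: -1*-3 + 3*3 + 3*1
Products: [3, 9, 3]
Sum = 15.
|dot| = 15.

15


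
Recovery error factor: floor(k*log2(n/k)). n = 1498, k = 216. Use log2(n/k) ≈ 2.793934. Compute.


log2(n/k) = log2(1498/216) ≈ 2.793934.
k*log2(n/k) ≈ 216*2.793934 = 603.489744.
floor(603.489744) = 603.

603


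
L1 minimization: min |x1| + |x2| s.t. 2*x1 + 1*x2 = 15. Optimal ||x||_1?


Axis intercepts:
  x1 = 15/2, x2 = 0: L1 = 15/2
  x1 = 0, x2 = 15: L1 = 15
x* = (15/2, 0)
||x*||_1 = 15/2.

15/2


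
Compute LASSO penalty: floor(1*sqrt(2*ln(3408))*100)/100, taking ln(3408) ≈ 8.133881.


ln(3408) ≈ 8.133881.
2*ln(n) ≈ 16.267762.
sqrt(2*ln(n)) ≈ sqrt(16.267762) ≈ 4.033331.
lambda ≈ 1*4.033331 = 4.033331.
floor(lambda*100)/100 = 4.03.

4.03


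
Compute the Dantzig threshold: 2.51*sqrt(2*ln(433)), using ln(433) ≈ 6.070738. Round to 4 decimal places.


ln(433) ≈ 6.070738.
2*ln(n) ≈ 12.141476.
sqrt(2*ln(n)) ≈ sqrt(12.141476) ≈ 3.484462.
threshold ≈ 2.51*3.484462 = 8.74599962 ≈ 8.7460.

8.7460


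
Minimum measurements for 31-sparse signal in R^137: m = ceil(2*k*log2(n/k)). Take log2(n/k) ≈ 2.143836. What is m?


log2(n/k) = log2(137/31) ≈ 2.143836.
2*k*log2(n/k) ≈ 2*31*2.143836 = 132.917832.
m = ceil(132.917832) = 133.

133


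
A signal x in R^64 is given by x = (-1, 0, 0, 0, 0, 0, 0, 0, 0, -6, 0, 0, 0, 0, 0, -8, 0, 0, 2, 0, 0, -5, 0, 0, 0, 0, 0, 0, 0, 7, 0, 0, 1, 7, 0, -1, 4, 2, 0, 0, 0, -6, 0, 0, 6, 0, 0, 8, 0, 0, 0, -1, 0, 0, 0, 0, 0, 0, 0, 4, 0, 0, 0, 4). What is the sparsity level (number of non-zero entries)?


Non-zero positions: [0, 9, 15, 18, 21, 29, 32, 33, 35, 36, 37, 41, 44, 47, 51, 59, 63].
Sparsity = 17.

17


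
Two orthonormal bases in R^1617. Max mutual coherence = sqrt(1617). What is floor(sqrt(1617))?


40^2 = 1600 <= 1617 < 1681 = 41^2, so 40 <= sqrt(1617) < 41.
floor(sqrt(1617)) = 40.

40


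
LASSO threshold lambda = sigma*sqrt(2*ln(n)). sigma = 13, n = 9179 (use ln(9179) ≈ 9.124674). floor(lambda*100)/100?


ln(9179) ≈ 9.124674.
2*ln(n) ≈ 18.249348.
sqrt(2*ln(n)) ≈ sqrt(18.249348) ≈ 4.271926.
lambda ≈ 13*4.271926 = 55.535038.
floor(lambda*100)/100 = 55.53.

55.53


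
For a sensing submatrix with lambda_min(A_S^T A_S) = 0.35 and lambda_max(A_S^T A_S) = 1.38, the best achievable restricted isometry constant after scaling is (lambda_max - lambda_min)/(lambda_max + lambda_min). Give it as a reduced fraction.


lambda_max - lambda_min = 1.38 - 0.35 = 1.03.
lambda_max + lambda_min = 1.38 + 0.35 = 1.73.
delta = 1.03/1.73 = 103/173.

103/173


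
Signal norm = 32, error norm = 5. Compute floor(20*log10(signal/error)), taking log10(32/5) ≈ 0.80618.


||x||/||e|| = 32/5.
log10(32/5) ≈ 0.80618.
20*log10(||x||/||e||) ≈ 20*0.80618 = 16.1236.
floor(16.1236) = 16.

16


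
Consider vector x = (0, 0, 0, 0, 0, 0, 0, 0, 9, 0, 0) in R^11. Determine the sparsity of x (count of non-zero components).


Non-zero positions: [8].
Sparsity = 1.

1


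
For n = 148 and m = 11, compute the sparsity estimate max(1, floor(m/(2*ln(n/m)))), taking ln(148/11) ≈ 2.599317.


n/m = 148/11.
ln(n/m) ≈ 2.599317.
2*ln(n/m) ≈ 5.198634.
m/(2*ln(n/m)) ≈ 11/5.198634 ≈ 2.1159.
floor = 2.
k_max = max(1, 2) = 2.

2


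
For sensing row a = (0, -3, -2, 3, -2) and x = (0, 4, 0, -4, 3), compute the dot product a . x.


Non-zero terms: ['-3*4', '3*-4', '-2*3']
Products: [-12, -12, -6]
y = sum = -30.

-30


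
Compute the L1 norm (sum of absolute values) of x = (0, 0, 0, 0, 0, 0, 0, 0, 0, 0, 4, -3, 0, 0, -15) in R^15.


Non-zero entries: [(10, 4), (11, -3), (14, -15)]
Absolute values: [4, 3, 15]
||x||_1 = sum = 22.

22


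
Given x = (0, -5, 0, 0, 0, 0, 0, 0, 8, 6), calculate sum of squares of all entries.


Non-zero entries: [(1, -5), (8, 8), (9, 6)]
Squares: [25, 64, 36]
||x||_2^2 = sum = 125.

125


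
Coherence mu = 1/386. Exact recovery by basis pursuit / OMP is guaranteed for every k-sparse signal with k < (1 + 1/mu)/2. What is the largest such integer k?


1/mu = 386.
1 + 1/mu = 387.
(1 + 1/mu)/2 = 193.5 is not an integer, so k_max = floor(193.5) = 193.

193


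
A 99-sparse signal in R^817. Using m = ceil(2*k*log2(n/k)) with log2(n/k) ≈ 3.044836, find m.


log2(n/k) = log2(817/99) ≈ 3.044836.
2*k*log2(n/k) ≈ 2*99*3.044836 = 602.877528.
m = ceil(602.877528) = 603.

603


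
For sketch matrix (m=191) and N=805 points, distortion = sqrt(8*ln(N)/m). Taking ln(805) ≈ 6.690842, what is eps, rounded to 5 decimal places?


ln(805) ≈ 6.690842.
8*ln(N)/m ≈ 8*6.690842/191 ≈ 0.28024469.
eps = sqrt(0.28024469) ≈ 0.5293814 ≈ 0.52938.

0.52938


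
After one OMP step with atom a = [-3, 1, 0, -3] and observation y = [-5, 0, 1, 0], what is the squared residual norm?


a^T a = 19.
a^T y = 15.
coeff = 15/19 = 15/19.
||r||^2 = 269/19.

269/19


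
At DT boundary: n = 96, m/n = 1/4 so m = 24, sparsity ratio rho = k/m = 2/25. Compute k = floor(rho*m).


m = 1/4*96 = 24.
rho = 2/25.
rho*m = 2/25*24 = 1.92.
k = floor(1.92) = 1.

1


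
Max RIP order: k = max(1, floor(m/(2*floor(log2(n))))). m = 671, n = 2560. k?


floor(log2(2560)) = 11.
2*11 = 22.
m/(2*floor(log2(n))) = 671/22 ≈ 30.5.
floor = 30.
k = max(1, 30) = 30.

30


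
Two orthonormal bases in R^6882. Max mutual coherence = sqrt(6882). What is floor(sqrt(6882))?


82^2 = 6724 <= 6882 < 6889 = 83^2, so 82 <= sqrt(6882) < 83.
floor(sqrt(6882)) = 82.

82


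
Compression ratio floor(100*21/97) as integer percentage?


100*m/n = 100*21/97 ≈ 21.6495.
floor = 21.

21


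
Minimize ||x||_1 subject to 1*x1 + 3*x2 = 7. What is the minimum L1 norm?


Axis intercepts:
  x1 = 7, x2 = 0: L1 = 7
  x1 = 0, x2 = 7/3: L1 = 7/3
x* = (0, 7/3)
||x*||_1 = 7/3.

7/3


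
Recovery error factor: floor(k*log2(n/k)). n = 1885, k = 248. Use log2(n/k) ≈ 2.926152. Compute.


log2(n/k) = log2(1885/248) ≈ 2.926152.
k*log2(n/k) ≈ 248*2.926152 = 725.685696.
floor(725.685696) = 725.

725


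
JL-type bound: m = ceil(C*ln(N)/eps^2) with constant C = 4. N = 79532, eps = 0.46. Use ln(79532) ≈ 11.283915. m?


ln(79532) ≈ 11.283915.
eps^2 = 0.46^2 = 0.2116.
C*ln(N)/eps^2 ≈ 4*11.283915/0.2116 ≈ 213.3065.
m = ceil(213.3065) = 214.

214


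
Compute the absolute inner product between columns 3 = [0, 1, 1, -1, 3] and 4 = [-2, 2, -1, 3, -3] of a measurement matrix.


Inner product: 0*-2 + 1*2 + 1*-1 + -1*3 + 3*-3
Products: [0, 2, -1, -3, -9]
Sum = -11.
|dot| = 11.

11


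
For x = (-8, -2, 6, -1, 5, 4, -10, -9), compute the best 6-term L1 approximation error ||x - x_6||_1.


Sorted |x_i| descending: [10, 9, 8, 6, 5, 4, 2, 1]
Keep top 6: [10, 9, 8, 6, 5, 4]
Tail entries: [2, 1]
L1 error = sum of tail = 3.

3


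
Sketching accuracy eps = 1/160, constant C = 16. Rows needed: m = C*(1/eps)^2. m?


1/eps = 160.
(1/eps)^2 = 25600.
m = 16*25600 = 409600.

409600


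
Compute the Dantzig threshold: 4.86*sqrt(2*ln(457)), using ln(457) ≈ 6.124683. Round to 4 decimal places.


ln(457) ≈ 6.124683.
2*ln(n) ≈ 12.249366.
sqrt(2*ln(n)) ≈ sqrt(12.249366) ≈ 3.499909.
threshold ≈ 4.86*3.499909 = 17.00955774 ≈ 17.0096.

17.0096


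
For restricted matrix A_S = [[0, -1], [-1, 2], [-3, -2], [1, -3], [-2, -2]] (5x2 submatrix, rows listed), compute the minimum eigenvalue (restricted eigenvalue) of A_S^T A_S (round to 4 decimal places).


A_S^T A_S = [[15, 5], [5, 22]].
trace = 37.
det = 305.
disc = trace^2 - 4*det = 1369 - 4*305 = 149.
sqrt(149) ≈ 12.206556.
lam_min = (37 - sqrt(149))/2 ≈ (37 - 12.206556)/2 = 12.396722 ≈ 12.3967.

12.3967


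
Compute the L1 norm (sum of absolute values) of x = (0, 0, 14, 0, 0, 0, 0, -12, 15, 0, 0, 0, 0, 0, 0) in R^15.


Non-zero entries: [(2, 14), (7, -12), (8, 15)]
Absolute values: [14, 12, 15]
||x||_1 = sum = 41.

41


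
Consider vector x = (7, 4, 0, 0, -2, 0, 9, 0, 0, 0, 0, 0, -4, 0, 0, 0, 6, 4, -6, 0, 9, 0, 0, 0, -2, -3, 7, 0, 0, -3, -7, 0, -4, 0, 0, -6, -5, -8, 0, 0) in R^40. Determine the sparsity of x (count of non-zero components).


Non-zero positions: [0, 1, 4, 6, 12, 16, 17, 18, 20, 24, 25, 26, 29, 30, 32, 35, 36, 37].
Sparsity = 18.

18


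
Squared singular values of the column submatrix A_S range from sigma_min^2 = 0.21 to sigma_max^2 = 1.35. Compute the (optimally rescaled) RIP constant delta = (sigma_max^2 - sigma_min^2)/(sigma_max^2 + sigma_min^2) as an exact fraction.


lambda_max - lambda_min = 1.35 - 0.21 = 1.14.
lambda_max + lambda_min = 1.35 + 0.21 = 1.56.
delta = 1.14/1.56 = 114/156 = 19/26.

19/26


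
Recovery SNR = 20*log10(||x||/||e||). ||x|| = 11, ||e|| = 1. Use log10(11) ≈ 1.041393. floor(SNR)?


||x||/||e|| = 11/1 = 11.
log10(11) ≈ 1.041393.
20*log10(||x||/||e||) ≈ 20*1.041393 = 20.82786.
floor(20.82786) = 20.

20


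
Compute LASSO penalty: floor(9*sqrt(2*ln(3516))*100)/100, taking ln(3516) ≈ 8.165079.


ln(3516) ≈ 8.165079.
2*ln(n) ≈ 16.330158.
sqrt(2*ln(n)) ≈ sqrt(16.330158) ≈ 4.041059.
lambda ≈ 9*4.041059 = 36.369531.
floor(lambda*100)/100 = 36.36.

36.36


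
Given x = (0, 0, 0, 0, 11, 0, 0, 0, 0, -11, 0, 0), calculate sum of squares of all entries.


Non-zero entries: [(4, 11), (9, -11)]
Squares: [121, 121]
||x||_2^2 = sum = 242.

242


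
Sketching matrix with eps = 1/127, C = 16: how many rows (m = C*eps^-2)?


1/eps = 127.
(1/eps)^2 = 16129.
m = 16*16129 = 258064.

258064


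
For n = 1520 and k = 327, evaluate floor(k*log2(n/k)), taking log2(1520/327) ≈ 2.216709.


log2(n/k) = log2(1520/327) ≈ 2.216709.
k*log2(n/k) ≈ 327*2.216709 = 724.863843.
floor(724.863843) = 724.

724


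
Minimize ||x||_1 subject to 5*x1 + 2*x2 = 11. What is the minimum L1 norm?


Axis intercepts:
  x1 = 11/5, x2 = 0: L1 = 11/5
  x1 = 0, x2 = 11/2: L1 = 11/2
x* = (11/5, 0)
||x*||_1 = 11/5.

11/5


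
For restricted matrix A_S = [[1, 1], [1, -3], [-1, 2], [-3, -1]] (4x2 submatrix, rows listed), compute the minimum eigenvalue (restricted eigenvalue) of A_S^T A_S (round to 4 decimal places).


A_S^T A_S = [[12, -1], [-1, 15]].
trace = 27.
det = 179.
disc = trace^2 - 4*det = 729 - 4*179 = 13.
sqrt(13) ≈ 3.605551.
lam_min = (27 - sqrt(13))/2 ≈ (27 - 3.605551)/2 = 11.6972245 ≈ 11.6972.

11.6972


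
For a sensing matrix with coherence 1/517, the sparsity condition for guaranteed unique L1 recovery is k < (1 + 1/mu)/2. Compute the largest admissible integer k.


1/mu = 517.
1 + 1/mu = 518.
(1 + 1/mu)/2 = 259 is an integer and the inequality is strict, so k_max = 259 - 1 = 258.

258


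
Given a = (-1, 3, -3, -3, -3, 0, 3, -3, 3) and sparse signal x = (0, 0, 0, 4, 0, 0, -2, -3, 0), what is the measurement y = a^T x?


Non-zero terms: ['-3*4', '3*-2', '-3*-3']
Products: [-12, -6, 9]
y = sum = -9.

-9


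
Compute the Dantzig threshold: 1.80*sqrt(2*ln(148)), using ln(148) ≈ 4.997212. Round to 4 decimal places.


ln(148) ≈ 4.997212.
2*ln(n) ≈ 9.994424.
sqrt(2*ln(n)) ≈ sqrt(9.994424) ≈ 3.161396.
threshold ≈ 1.80*3.161396 = 5.6905128 ≈ 5.6905.

5.6905


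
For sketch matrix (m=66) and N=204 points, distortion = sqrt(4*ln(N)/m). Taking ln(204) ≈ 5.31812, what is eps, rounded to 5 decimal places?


ln(204) ≈ 5.31812.
4*ln(N)/m ≈ 4*5.31812/66 ≈ 0.3223103.
eps = sqrt(0.3223103) ≈ 0.5677238 ≈ 0.56772.

0.56772


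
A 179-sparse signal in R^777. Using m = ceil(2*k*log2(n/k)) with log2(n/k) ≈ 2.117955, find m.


log2(n/k) = log2(777/179) ≈ 2.117955.
2*k*log2(n/k) ≈ 2*179*2.117955 = 758.22789.
m = ceil(758.22789) = 759.

759


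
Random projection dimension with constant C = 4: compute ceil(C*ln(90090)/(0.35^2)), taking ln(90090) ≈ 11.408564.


ln(90090) ≈ 11.408564.
eps^2 = 0.35^2 = 0.1225.
C*ln(N)/eps^2 ≈ 4*11.408564/0.1225 ≈ 372.5245.
m = ceil(372.5245) = 373.

373


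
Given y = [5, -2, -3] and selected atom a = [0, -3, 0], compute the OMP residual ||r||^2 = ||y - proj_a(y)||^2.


a^T a = 9.
a^T y = 6.
coeff = 6/9 = 2/3.
||r||^2 = 34.

34


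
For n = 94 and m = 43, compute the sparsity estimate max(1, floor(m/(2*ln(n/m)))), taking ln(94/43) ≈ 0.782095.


n/m = 94/43.
ln(n/m) ≈ 0.782095.
2*ln(n/m) ≈ 1.56419.
m/(2*ln(n/m)) ≈ 43/1.56419 ≈ 27.4903.
floor = 27.
k_max = max(1, 27) = 27.

27


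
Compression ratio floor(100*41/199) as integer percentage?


100*m/n = 100*41/199 ≈ 20.603.
floor = 20.

20


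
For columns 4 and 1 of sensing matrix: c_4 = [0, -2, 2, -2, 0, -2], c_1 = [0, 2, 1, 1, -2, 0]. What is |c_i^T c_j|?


Inner product: 0*0 + -2*2 + 2*1 + -2*1 + 0*-2 + -2*0
Products: [0, -4, 2, -2, 0, 0]
Sum = -4.
|dot| = 4.

4


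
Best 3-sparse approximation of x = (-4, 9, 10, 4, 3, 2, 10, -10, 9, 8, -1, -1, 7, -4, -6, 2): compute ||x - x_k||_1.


Sorted |x_i| descending: [10, 10, 10, 9, 9, 8, 7, 6, 4, 4, 4, 3, 2, 2, 1, 1]
Keep top 3: [10, 10, 10]
Tail entries: [9, 9, 8, 7, 6, 4, 4, 4, 3, 2, 2, 1, 1]
L1 error = sum of tail = 60.

60


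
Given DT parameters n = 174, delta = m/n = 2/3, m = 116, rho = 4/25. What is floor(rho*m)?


m = 2/3*174 = 116.
rho = 4/25.
rho*m = 4/25*116 = 18.56.
k = floor(18.56) = 18.

18


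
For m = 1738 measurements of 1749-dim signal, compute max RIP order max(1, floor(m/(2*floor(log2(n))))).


floor(log2(1749)) = 10.
2*10 = 20.
m/(2*floor(log2(n))) = 1738/20 ≈ 86.9.
floor = 86.
k = max(1, 86) = 86.

86


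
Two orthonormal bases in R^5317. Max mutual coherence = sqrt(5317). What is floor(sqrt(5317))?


72^2 = 5184 <= 5317 < 5329 = 73^2, so 72 <= sqrt(5317) < 73.
floor(sqrt(5317)) = 72.

72


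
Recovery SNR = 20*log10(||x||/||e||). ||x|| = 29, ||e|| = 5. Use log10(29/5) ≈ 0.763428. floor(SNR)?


||x||/||e|| = 29/5.
log10(29/5) ≈ 0.763428.
20*log10(||x||/||e||) ≈ 20*0.763428 = 15.26856.
floor(15.26856) = 15.

15


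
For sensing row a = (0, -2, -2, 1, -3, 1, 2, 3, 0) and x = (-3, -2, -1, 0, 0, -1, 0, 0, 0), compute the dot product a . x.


Non-zero terms: ['0*-3', '-2*-2', '-2*-1', '1*-1']
Products: [0, 4, 2, -1]
y = sum = 5.

5


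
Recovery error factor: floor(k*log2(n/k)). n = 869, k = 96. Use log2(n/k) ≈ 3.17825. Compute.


log2(n/k) = log2(869/96) ≈ 3.17825.
k*log2(n/k) ≈ 96*3.17825 = 305.112.
floor(305.112) = 305.

305


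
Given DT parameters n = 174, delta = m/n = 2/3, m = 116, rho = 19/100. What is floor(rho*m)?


m = 2/3*174 = 116.
rho = 19/100.
rho*m = 19/100*116 = 22.04.
k = floor(22.04) = 22.

22


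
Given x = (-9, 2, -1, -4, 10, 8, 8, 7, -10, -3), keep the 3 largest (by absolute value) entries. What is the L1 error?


Sorted |x_i| descending: [10, 10, 9, 8, 8, 7, 4, 3, 2, 1]
Keep top 3: [10, 10, 9]
Tail entries: [8, 8, 7, 4, 3, 2, 1]
L1 error = sum of tail = 33.

33


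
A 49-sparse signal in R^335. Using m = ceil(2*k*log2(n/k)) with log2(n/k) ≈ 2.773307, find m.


log2(n/k) = log2(335/49) ≈ 2.773307.
2*k*log2(n/k) ≈ 2*49*2.773307 = 271.784086.
m = ceil(271.784086) = 272.

272


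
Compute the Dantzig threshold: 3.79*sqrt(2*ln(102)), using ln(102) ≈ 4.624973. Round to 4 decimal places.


ln(102) ≈ 4.624973.
2*ln(n) ≈ 9.249946.
sqrt(2*ln(n)) ≈ sqrt(9.249946) ≈ 3.041372.
threshold ≈ 3.79*3.041372 = 11.52679988 ≈ 11.5268.

11.5268


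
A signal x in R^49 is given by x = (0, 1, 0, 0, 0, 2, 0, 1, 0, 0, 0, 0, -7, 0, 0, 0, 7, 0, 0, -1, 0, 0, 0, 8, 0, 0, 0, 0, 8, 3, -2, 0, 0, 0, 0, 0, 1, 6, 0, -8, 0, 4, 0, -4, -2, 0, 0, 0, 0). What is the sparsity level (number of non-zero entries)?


Non-zero positions: [1, 5, 7, 12, 16, 19, 23, 28, 29, 30, 36, 37, 39, 41, 43, 44].
Sparsity = 16.

16


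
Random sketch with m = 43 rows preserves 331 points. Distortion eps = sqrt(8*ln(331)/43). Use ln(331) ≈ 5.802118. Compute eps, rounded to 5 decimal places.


ln(331) ≈ 5.802118.
8*ln(N)/m ≈ 8*5.802118/43 ≈ 1.07946381.
eps = sqrt(1.07946381) ≈ 1.0389725 ≈ 1.03897.

1.03897


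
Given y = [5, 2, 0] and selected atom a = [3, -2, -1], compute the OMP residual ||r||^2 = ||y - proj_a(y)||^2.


a^T a = 14.
a^T y = 11.
coeff = 11/14 = 11/14.
||r||^2 = 285/14.

285/14


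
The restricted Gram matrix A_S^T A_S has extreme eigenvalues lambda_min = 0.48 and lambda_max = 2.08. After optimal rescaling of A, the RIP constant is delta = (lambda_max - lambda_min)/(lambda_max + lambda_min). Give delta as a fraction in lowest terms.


lambda_max - lambda_min = 2.08 - 0.48 = 1.60.
lambda_max + lambda_min = 2.08 + 0.48 = 2.56.
delta = 1.60/2.56 = 160/256 = 5/8.

5/8


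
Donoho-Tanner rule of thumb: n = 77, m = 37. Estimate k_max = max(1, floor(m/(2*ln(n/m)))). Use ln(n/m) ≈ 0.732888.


n/m = 77/37.
ln(n/m) ≈ 0.732888.
2*ln(n/m) ≈ 1.465776.
m/(2*ln(n/m)) ≈ 37/1.465776 ≈ 25.2426.
floor = 25.
k_max = max(1, 25) = 25.

25


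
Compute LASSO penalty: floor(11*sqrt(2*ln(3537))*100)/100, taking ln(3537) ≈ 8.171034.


ln(3537) ≈ 8.171034.
2*ln(n) ≈ 16.342068.
sqrt(2*ln(n)) ≈ sqrt(16.342068) ≈ 4.042532.
lambda ≈ 11*4.042532 = 44.467852.
floor(lambda*100)/100 = 44.46.

44.46


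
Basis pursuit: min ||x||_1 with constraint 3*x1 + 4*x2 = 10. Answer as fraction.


Axis intercepts:
  x1 = 10/3, x2 = 0: L1 = 10/3
  x1 = 0, x2 = 5/2: L1 = 5/2
x* = (0, 5/2)
||x*||_1 = 5/2.

5/2


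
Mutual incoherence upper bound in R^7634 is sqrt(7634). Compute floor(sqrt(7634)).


87^2 = 7569 <= 7634 < 7744 = 88^2, so 87 <= sqrt(7634) < 88.
floor(sqrt(7634)) = 87.

87


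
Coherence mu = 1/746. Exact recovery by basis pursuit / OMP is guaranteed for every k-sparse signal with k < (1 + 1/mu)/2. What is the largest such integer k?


1/mu = 746.
1 + 1/mu = 747.
(1 + 1/mu)/2 = 373.5 is not an integer, so k_max = floor(373.5) = 373.

373


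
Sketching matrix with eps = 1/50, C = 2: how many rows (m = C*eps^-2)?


1/eps = 50.
(1/eps)^2 = 2500.
m = 2*2500 = 5000.

5000


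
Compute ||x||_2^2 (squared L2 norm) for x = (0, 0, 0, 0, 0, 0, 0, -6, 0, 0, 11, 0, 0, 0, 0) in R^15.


Non-zero entries: [(7, -6), (10, 11)]
Squares: [36, 121]
||x||_2^2 = sum = 157.

157


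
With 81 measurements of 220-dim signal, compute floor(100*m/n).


100*m/n = 100*81/220 ≈ 36.8182.
floor = 36.

36


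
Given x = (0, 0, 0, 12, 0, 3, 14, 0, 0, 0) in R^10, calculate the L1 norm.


Non-zero entries: [(3, 12), (5, 3), (6, 14)]
Absolute values: [12, 3, 14]
||x||_1 = sum = 29.

29


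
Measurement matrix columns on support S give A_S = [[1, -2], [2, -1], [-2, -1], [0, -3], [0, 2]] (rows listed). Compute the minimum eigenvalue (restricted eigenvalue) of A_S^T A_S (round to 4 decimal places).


A_S^T A_S = [[9, -2], [-2, 19]].
trace = 28.
det = 167.
disc = trace^2 - 4*det = 784 - 4*167 = 116.
sqrt(116) ≈ 10.770330.
lam_min = (28 - sqrt(116))/2 ≈ (28 - 10.770330)/2 = 8.614835 ≈ 8.6148.

8.6148


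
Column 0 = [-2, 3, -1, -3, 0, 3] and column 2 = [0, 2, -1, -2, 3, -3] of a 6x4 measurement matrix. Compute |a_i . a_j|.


Inner product: -2*0 + 3*2 + -1*-1 + -3*-2 + 0*3 + 3*-3
Products: [0, 6, 1, 6, 0, -9]
Sum = 4.
|dot| = 4.

4


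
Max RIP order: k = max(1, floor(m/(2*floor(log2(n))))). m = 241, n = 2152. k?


floor(log2(2152)) = 11.
2*11 = 22.
m/(2*floor(log2(n))) = 241/22 ≈ 10.9545.
floor = 10.
k = max(1, 10) = 10.

10


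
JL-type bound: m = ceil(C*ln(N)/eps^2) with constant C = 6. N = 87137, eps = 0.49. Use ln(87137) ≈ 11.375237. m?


ln(87137) ≈ 11.375237.
eps^2 = 0.49^2 = 0.2401.
C*ln(N)/eps^2 ≈ 6*11.375237/0.2401 ≈ 284.2625.
m = ceil(284.2625) = 285.

285


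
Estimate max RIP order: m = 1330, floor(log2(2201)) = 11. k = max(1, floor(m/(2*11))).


floor(log2(2201)) = 11.
2*11 = 22.
m/(2*floor(log2(n))) = 1330/22 ≈ 60.4545.
floor = 60.
k = max(1, 60) = 60.

60


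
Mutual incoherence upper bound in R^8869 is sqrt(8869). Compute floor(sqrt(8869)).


94^2 = 8836 <= 8869 < 9025 = 95^2, so 94 <= sqrt(8869) < 95.
floor(sqrt(8869)) = 94.

94


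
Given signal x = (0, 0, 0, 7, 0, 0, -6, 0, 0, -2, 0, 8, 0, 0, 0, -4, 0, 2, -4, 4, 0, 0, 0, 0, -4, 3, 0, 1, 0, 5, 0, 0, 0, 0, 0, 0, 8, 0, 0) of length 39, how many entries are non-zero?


Non-zero positions: [3, 6, 9, 11, 15, 17, 18, 19, 24, 25, 27, 29, 36].
Sparsity = 13.

13


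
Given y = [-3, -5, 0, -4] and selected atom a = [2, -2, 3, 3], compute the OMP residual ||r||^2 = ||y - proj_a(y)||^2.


a^T a = 26.
a^T y = -8.
coeff = -8/26 = -4/13.
||r||^2 = 618/13.

618/13


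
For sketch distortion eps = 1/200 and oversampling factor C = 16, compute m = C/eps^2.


1/eps = 200.
(1/eps)^2 = 40000.
m = 16*40000 = 640000.

640000


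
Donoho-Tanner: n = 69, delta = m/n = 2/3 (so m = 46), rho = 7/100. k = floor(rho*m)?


m = 2/3*69 = 46.
rho = 7/100.
rho*m = 7/100*46 = 3.22.
k = floor(3.22) = 3.

3


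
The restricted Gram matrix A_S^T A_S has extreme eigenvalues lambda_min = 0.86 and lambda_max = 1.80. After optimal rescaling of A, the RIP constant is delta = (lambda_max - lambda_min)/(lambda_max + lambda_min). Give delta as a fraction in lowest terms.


lambda_max - lambda_min = 1.80 - 0.86 = 0.94.
lambda_max + lambda_min = 1.80 + 0.86 = 2.66.
delta = 0.94/2.66 = 94/266 = 47/133.

47/133


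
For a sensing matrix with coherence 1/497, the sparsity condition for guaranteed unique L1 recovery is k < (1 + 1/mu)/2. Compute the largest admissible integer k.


1/mu = 497.
1 + 1/mu = 498.
(1 + 1/mu)/2 = 249 is an integer and the inequality is strict, so k_max = 249 - 1 = 248.

248


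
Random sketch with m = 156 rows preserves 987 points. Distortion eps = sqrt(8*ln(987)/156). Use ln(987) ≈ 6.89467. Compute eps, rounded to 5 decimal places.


ln(987) ≈ 6.89467.
8*ln(N)/m ≈ 8*6.89467/156 ≈ 0.35357282.
eps = sqrt(0.35357282) ≈ 0.5946199 ≈ 0.59462.

0.59462


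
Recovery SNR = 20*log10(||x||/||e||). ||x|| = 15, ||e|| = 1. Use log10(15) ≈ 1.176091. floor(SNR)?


||x||/||e|| = 15/1 = 15.
log10(15) ≈ 1.176091.
20*log10(||x||/||e||) ≈ 20*1.176091 = 23.52182.
floor(23.52182) = 23.

23


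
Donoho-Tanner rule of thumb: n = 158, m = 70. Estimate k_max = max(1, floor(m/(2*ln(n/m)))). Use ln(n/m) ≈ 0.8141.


n/m = 158/70 = 79/35.
ln(n/m) ≈ 0.8141.
2*ln(n/m) ≈ 1.6282.
m/(2*ln(n/m)) ≈ 70/1.6282 ≈ 42.9923.
floor = 42.
k_max = max(1, 42) = 42.

42


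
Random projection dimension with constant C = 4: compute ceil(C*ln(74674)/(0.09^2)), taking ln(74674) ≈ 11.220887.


ln(74674) ≈ 11.220887.
eps^2 = 0.09^2 = 0.0081.
C*ln(N)/eps^2 ≈ 4*11.220887/0.0081 ≈ 5541.1788.
m = ceil(5541.1788) = 5542.

5542


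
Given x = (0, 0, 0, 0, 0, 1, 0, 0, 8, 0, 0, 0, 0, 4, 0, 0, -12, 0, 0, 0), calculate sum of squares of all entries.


Non-zero entries: [(5, 1), (8, 8), (13, 4), (16, -12)]
Squares: [1, 64, 16, 144]
||x||_2^2 = sum = 225.

225


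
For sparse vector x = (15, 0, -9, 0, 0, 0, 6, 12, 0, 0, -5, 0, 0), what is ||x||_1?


Non-zero entries: [(0, 15), (2, -9), (6, 6), (7, 12), (10, -5)]
Absolute values: [15, 9, 6, 12, 5]
||x||_1 = sum = 47.

47


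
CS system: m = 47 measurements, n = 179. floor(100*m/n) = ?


100*m/n = 100*47/179 ≈ 26.257.
floor = 26.

26


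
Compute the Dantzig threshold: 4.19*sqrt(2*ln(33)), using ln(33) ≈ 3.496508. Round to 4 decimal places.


ln(33) ≈ 3.496508.
2*ln(n) ≈ 6.993016.
sqrt(2*ln(n)) ≈ sqrt(6.993016) ≈ 2.644431.
threshold ≈ 4.19*2.644431 = 11.08016589 ≈ 11.0802.

11.0802


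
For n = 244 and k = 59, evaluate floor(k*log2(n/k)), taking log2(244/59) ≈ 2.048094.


log2(n/k) = log2(244/59) ≈ 2.048094.
k*log2(n/k) ≈ 59*2.048094 = 120.837546.
floor(120.837546) = 120.

120


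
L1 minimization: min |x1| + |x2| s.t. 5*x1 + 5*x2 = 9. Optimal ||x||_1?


Axis intercepts:
  x1 = 9/5, x2 = 0: L1 = 9/5
  x1 = 0, x2 = 9/5: L1 = 9/5
x* = (9/5, 0)
||x*||_1 = 9/5.

9/5


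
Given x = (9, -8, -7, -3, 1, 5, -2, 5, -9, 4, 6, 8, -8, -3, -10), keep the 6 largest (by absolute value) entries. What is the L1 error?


Sorted |x_i| descending: [10, 9, 9, 8, 8, 8, 7, 6, 5, 5, 4, 3, 3, 2, 1]
Keep top 6: [10, 9, 9, 8, 8, 8]
Tail entries: [7, 6, 5, 5, 4, 3, 3, 2, 1]
L1 error = sum of tail = 36.

36


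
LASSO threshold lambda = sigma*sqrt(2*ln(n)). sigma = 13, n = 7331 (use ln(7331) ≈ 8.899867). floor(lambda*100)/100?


ln(7331) ≈ 8.899867.
2*ln(n) ≈ 17.799734.
sqrt(2*ln(n)) ≈ sqrt(17.799734) ≈ 4.218973.
lambda ≈ 13*4.218973 = 54.846649.
floor(lambda*100)/100 = 54.84.

54.84


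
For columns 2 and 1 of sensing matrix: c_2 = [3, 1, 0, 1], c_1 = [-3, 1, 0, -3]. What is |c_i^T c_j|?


Inner product: 3*-3 + 1*1 + 0*0 + 1*-3
Products: [-9, 1, 0, -3]
Sum = -11.
|dot| = 11.

11


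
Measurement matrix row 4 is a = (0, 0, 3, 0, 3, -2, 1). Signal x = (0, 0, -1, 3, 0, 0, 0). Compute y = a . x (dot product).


Non-zero terms: ['3*-1', '0*3']
Products: [-3, 0]
y = sum = -3.

-3


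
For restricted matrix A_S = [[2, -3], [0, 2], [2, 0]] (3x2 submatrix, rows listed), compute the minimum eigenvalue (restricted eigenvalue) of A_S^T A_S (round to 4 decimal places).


A_S^T A_S = [[8, -6], [-6, 13]].
trace = 21.
det = 68.
disc = trace^2 - 4*det = 441 - 4*68 = 169.
sqrt(169) = 13.
lam_min = (21 - 13)/2 = 4 = 4.0000.

4.0000


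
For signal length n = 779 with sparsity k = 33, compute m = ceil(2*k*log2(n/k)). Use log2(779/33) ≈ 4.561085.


log2(n/k) = log2(779/33) ≈ 4.561085.
2*k*log2(n/k) ≈ 2*33*4.561085 = 301.03161.
m = ceil(301.03161) = 302.

302


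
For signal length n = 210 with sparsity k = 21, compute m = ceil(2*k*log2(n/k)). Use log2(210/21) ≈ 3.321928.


log2(n/k) = log2(210/21) ≈ 3.321928.
2*k*log2(n/k) ≈ 2*21*3.321928 = 139.520976.
m = ceil(139.520976) = 140.

140


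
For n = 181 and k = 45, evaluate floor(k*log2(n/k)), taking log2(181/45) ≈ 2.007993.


log2(n/k) = log2(181/45) ≈ 2.007993.
k*log2(n/k) ≈ 45*2.007993 = 90.359685.
floor(90.359685) = 90.

90


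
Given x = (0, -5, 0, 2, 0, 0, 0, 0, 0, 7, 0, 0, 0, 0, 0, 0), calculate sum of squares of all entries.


Non-zero entries: [(1, -5), (3, 2), (9, 7)]
Squares: [25, 4, 49]
||x||_2^2 = sum = 78.

78


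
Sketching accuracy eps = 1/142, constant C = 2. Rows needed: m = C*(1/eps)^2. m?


1/eps = 142.
(1/eps)^2 = 20164.
m = 2*20164 = 40328.

40328


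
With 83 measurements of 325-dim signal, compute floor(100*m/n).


100*m/n = 100*83/325 ≈ 25.5385.
floor = 25.

25


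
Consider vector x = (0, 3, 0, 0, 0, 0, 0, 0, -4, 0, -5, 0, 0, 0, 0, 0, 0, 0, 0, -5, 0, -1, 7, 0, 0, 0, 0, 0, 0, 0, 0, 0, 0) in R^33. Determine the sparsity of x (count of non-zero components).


Non-zero positions: [1, 8, 10, 19, 21, 22].
Sparsity = 6.

6


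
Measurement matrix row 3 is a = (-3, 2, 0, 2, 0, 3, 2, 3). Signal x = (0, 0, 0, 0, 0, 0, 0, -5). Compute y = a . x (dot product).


Non-zero terms: ['3*-5']
Products: [-15]
y = sum = -15.

-15


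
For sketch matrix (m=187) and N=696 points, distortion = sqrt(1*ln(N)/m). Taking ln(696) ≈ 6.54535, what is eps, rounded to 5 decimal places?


ln(696) ≈ 6.54535.
1*ln(N)/m ≈ 1*6.54535/187 ≈ 0.03500187.
eps = sqrt(0.03500187) ≈ 0.1870879 ≈ 0.18709.

0.18709


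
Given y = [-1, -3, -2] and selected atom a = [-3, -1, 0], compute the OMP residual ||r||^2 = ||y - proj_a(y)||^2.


a^T a = 10.
a^T y = 6.
coeff = 6/10 = 3/5.
||r||^2 = 52/5.

52/5


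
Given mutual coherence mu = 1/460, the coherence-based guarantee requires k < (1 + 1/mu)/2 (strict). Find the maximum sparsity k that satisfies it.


1/mu = 460.
1 + 1/mu = 461.
(1 + 1/mu)/2 = 230.5 is not an integer, so k_max = floor(230.5) = 230.

230


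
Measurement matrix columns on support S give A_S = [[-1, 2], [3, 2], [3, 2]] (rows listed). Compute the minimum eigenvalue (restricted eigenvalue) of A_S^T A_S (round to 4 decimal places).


A_S^T A_S = [[19, 10], [10, 12]].
trace = 31.
det = 128.
disc = trace^2 - 4*det = 961 - 4*128 = 449.
sqrt(449) ≈ 21.189620.
lam_min = (31 - sqrt(449))/2 ≈ (31 - 21.189620)/2 = 4.90519 ≈ 4.9052.

4.9052


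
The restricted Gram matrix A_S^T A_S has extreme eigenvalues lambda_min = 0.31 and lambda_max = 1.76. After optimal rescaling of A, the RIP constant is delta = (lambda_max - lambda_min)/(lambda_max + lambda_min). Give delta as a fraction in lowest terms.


lambda_max - lambda_min = 1.76 - 0.31 = 1.45.
lambda_max + lambda_min = 1.76 + 0.31 = 2.07.
delta = 1.45/2.07 = 145/207.

145/207


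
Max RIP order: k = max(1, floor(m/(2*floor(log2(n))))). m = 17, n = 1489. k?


floor(log2(1489)) = 10.
2*10 = 20.
m/(2*floor(log2(n))) = 17/20 ≈ 0.85.
floor = 0.
k = max(1, 0) = 1.

1


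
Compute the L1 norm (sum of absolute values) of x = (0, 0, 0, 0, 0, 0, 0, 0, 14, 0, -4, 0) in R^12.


Non-zero entries: [(8, 14), (10, -4)]
Absolute values: [14, 4]
||x||_1 = sum = 18.

18


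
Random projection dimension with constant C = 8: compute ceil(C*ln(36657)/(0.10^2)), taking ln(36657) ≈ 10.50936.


ln(36657) ≈ 10.50936.
eps^2 = 0.10^2 = 0.01.
C*ln(N)/eps^2 ≈ 8*10.50936/0.01 ≈ 8407.488.
m = ceil(8407.488) = 8408.

8408


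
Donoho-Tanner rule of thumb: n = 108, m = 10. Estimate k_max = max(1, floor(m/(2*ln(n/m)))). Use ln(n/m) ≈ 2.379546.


n/m = 108/10 = 54/5.
ln(n/m) ≈ 2.379546.
2*ln(n/m) ≈ 4.759092.
m/(2*ln(n/m)) ≈ 10/4.759092 ≈ 2.1012.
floor = 2.
k_max = max(1, 2) = 2.

2
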